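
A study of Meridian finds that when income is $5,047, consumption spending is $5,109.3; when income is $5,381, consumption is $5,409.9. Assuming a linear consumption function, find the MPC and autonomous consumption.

MPC = 0.9; a = 567

MPC = ΔC/ΔY = (5409.9 − 5109.3)/(5381 − 5047) = 300.6/334 = 0.9
a = C − MPC·Y = 5109.3 − 0.9(5047) = 5109.3 − 4542.3 = 567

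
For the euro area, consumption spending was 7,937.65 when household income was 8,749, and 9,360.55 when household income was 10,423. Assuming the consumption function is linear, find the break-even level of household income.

Y = 3340

MPC = (9360.55 − 7937.65)/(10423 − 8749) = 1422.9/1674 = 0.85
a = 7937.65 − 0.85(8749) = 7937.65 − 7436.65 = 501
Break-even: Y = a/(1−MPC) = 501/0.15 = 3340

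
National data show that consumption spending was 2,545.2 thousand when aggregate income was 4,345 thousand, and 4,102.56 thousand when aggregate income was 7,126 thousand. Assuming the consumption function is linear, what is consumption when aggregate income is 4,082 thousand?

C = 2397.92

MPC = (4102.56 − 2545.2)/(7126 − 4345) = 1557.36/2781 = 0.56
a = 2545.2 − 0.56(4345) = 2545.2 − 2433.2 = 112
C = 112 + 0.56(4082) = 112 + 2285.92 = 2397.92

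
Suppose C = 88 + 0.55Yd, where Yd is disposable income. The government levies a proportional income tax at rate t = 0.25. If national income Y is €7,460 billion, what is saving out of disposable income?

S = 2429.75

Yd = (1 − 0.25)(7460) = 0.75(7460) = 5595
C = 88 + 0.55(5595) = 88 + 3077.25 = 3165.25
S = Yd − C = 5595 − 3165.25 = 2429.75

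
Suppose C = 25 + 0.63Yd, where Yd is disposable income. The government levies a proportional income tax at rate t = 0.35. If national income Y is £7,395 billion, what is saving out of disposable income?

S = 1753.4975

Yd = (1 − 0.35)(7395) = 0.65(7395) = 4806.75
C = 25 + 0.63(4806.75) = 25 + 3028.2525 = 3053.2525
S = Yd − C = 4806.75 − 3053.2525 = 1753.4975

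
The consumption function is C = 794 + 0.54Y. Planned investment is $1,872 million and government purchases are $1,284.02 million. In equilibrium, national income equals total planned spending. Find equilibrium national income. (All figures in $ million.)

Y = 8587

Y = C + I + G = 794 + 0.54Y + 1872 + 1284.02
Y − 0.54Y = 3950.02
0.46Y = 3950.02, so Y = 3950.02/0.46 = 8587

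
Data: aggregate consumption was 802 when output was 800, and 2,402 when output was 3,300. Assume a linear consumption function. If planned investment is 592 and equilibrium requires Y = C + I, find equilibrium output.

MPC = (2402 − 802)/(3300 − 800) = 1600/2500 = 0.64
a = 802 − 0.64(800) = 290
Equilibrium: Y = 290 + 0.64Y + 592
0.36Y = 882, so Y = 882/0.36 = 2450

Y = 2450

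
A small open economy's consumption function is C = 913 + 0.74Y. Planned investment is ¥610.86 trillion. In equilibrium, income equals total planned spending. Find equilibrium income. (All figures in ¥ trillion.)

Y = C + I = 913 + 0.74Y + 610.86
Y − 0.74Y = 1523.86
0.26Y = 1523.86, so Y = 1523.86/0.26 = 5861

Y = 5861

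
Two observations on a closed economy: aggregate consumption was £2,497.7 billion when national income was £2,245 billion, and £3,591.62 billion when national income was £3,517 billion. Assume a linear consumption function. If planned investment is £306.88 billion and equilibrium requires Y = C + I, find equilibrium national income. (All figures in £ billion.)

MPC = (3591.62 − 2497.7)/(3517 − 2245) = 1093.92/1272 = 0.86
a = 2497.7 − 0.86(2245) = 567
Equilibrium: Y = 567 + 0.86Y + 306.88
0.14Y = 873.88, so Y = 873.88/0.14 = 6242

Y = 6242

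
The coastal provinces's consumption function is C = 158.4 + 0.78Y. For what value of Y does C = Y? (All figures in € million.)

At break-even, C = Y: 158.4 + 0.78Y = Y
0.22Y = 158.4, so Y = 158.4/0.22 = 720

Y = 720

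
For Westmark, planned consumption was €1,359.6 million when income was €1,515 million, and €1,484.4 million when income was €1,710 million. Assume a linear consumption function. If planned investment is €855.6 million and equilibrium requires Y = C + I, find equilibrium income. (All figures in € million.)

Y = 3460

MPC = (1484.4 − 1359.6)/(1710 − 1515) = 124.8/195 = 0.64
a = 1359.6 − 0.64(1515) = 390
Equilibrium: Y = 390 + 0.64Y + 855.6
0.36Y = 1245.6, so Y = 1245.6/0.36 = 3460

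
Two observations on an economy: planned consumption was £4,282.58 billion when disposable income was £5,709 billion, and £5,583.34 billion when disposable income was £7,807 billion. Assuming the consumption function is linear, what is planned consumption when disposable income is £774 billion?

MPC = (5583.34 − 4282.58)/(7807 − 5709) = 1300.76/2098 = 0.62
a = 4282.58 − 0.62(5709) = 4282.58 − 3539.58 = 743
C = 743 + 0.62(774) = 743 + 479.88 = 1222.88

C = 1222.88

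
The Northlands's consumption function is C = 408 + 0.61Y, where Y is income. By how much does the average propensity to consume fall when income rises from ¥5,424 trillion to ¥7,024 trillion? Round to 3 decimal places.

ΔAPC = 0.017

At Y = 5424: C = 408 + 0.61(5424) = 3716.64, APC = 3716.64/5424 = 0.6852
At Y = 7024: C = 4692.64, APC = 4692.64/7024 = 0.6681
Fall in APC = 0.6852 − 0.6681 = 0.0171 ≈ 0.017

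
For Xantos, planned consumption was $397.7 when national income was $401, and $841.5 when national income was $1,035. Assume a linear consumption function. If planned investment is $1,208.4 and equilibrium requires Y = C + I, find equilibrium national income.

MPC = (841.5 − 397.7)/(1035 − 401) = 443.8/634 = 0.7
a = 397.7 − 0.7(401) = 117
Equilibrium: Y = 117 + 0.7Y + 1208.4
0.3Y = 1325.4, so Y = 1325.4/0.3 = 4418

Y = 4418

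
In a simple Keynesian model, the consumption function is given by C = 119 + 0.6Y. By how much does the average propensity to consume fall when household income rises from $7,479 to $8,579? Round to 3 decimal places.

At Y = 7479: C = 119 + 0.6(7479) = 4606.4, APC = 4606.4/7479 = 0.6159
At Y = 8579: C = 5266.4, APC = 5266.4/8579 = 0.6139
Fall in APC = 0.6159 − 0.6139 = 0.002

ΔAPC = 0.002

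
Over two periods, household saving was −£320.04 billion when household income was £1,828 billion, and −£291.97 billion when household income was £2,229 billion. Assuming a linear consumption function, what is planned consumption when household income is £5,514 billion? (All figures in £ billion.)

MPS = ΔS/ΔY = (-291.97 − (-320.04))/(2229 − 1828) = 28.07/401 = 0.07
MPC = 1 − MPS = 0.93
Autonomous saving = -320.04 − 0.07(1828) = -448, so a = 448
C = 448 + 0.93(5514) = 448 + 5128.02 = 5576.02

C = 5576.02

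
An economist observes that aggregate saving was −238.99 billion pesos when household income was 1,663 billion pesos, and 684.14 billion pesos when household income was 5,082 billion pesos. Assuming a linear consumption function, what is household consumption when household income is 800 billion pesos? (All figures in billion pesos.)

MPS = ΔS/ΔY = (684.14 − (-238.99))/(5082 − 1663) = 923.13/3419 = 0.27
MPC = 1 − MPS = 0.73
Autonomous saving = -238.99 − 0.27(1663) = -688, so a = 688
C = 688 + 0.73(800) = 688 + 584 = 1272

C = 1272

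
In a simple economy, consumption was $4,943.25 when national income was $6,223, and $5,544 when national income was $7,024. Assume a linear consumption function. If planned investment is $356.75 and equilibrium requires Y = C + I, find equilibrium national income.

MPC = (5544 − 4943.25)/(7024 − 6223) = 600.75/801 = 0.75
a = 4943.25 − 0.75(6223) = 276
Equilibrium: Y = 276 + 0.75Y + 356.75
0.25Y = 632.75, so Y = 632.75/0.25 = 2531

Y = 2531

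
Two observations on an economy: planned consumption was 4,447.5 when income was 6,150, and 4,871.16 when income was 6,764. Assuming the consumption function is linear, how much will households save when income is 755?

S = 30.05

MPC = (4871.16 − 4447.5)/(6764 − 6150) = 423.66/614 = 0.69
a = 4447.5 − 0.69(6150) = 4447.5 − 4243.5 = 204
C = 204 + 0.69(755) = 724.95
S = 755 − 724.95 = 30.05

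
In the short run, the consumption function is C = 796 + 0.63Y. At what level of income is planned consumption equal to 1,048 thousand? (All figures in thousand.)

796 + 0.63Y = 1048
0.63Y = 252, so Y = 252/0.63 = 400

Y = 400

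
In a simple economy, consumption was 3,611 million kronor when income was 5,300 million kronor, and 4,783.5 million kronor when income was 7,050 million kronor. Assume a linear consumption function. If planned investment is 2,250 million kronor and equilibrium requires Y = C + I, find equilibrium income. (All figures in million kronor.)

Y = 7000

MPC = (4783.5 − 3611)/(7050 − 5300) = 1172.5/1750 = 0.67
a = 3611 − 0.67(5300) = 60
Equilibrium: Y = 60 + 0.67Y + 2250
0.33Y = 2310, so Y = 2310/0.33 = 7000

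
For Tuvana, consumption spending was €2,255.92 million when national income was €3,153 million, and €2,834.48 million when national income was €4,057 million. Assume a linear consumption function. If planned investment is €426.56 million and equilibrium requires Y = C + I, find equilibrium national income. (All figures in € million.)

MPC = (2834.48 − 2255.92)/(4057 − 3153) = 578.56/904 = 0.64
a = 2255.92 − 0.64(3153) = 238
Equilibrium: Y = 238 + 0.64Y + 426.56
0.36Y = 664.56, so Y = 664.56/0.36 = 1846

Y = 1846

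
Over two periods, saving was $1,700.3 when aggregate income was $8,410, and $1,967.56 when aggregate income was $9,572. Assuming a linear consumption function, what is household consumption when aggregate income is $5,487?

MPS = ΔS/ΔY = (1967.56 − 1700.3)/(9572 − 8410) = 267.26/1162 = 0.23
MPC = 1 − MPS = 0.77
Autonomous saving = 1700.3 − 0.23(8410) = -234, so a = 234
C = 234 + 0.77(5487) = 234 + 4224.99 = 4458.99

C = 4458.99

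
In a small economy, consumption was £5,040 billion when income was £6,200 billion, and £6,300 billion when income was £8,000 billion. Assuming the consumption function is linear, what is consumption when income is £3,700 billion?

C = 3290

MPC = (6300 − 5040)/(8000 − 6200) = 1260/1800 = 0.7
a = 5040 − 0.7(6200) = 5040 − 4340 = 700
C = 700 + 0.7(3700) = 700 + 2590 = 3290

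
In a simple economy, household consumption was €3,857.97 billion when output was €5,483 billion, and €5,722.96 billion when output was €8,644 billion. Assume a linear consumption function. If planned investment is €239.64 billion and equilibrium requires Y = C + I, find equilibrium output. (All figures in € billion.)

MPC = (5722.96 − 3857.97)/(8644 − 5483) = 1864.99/3161 = 0.59
a = 3857.97 − 0.59(5483) = 623
Equilibrium: Y = 623 + 0.59Y + 239.64
0.41Y = 862.64, so Y = 862.64/0.41 = 2104

Y = 2104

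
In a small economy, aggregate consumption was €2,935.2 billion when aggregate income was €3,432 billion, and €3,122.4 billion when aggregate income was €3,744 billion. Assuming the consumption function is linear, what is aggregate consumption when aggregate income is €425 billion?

C = 1131

MPC = (3122.4 − 2935.2)/(3744 − 3432) = 187.2/312 = 0.6
a = 2935.2 − 0.6(3432) = 2935.2 − 2059.2 = 876
C = 876 + 0.6(425) = 876 + 255 = 1131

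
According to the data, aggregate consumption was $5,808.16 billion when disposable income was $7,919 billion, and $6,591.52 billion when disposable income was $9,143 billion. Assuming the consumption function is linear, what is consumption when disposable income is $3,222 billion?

C = 2802.08

MPC = (6591.52 − 5808.16)/(9143 − 7919) = 783.36/1224 = 0.64
a = 5808.16 − 0.64(7919) = 5808.16 − 5068.16 = 740
C = 740 + 0.64(3222) = 740 + 2062.08 = 2802.08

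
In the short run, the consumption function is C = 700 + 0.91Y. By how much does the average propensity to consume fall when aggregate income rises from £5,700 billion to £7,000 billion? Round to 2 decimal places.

ΔAPC = 0.02

At Y = 5700: C = 700 + 0.91(5700) = 5887, APC = 5887/5700 = 1.033
At Y = 7000: C = 7070, APC = 7070/7000 = 1.010
Fall in APC = 1.033 − 1.010 = 0.023 ≈ 0.02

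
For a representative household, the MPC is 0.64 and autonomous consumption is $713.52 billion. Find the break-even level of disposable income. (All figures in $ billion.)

Y = 1982

At break-even, C = Y: 713.52 + 0.64Y = Y
0.36Y = 713.52, so Y = 713.52/0.36 = 1982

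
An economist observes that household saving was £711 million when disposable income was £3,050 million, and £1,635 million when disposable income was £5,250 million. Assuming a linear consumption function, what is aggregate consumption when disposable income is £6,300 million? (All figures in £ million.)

C = 4224

MPS = ΔS/ΔY = (1635 − 711)/(5250 − 3050) = 924/2200 = 0.42
MPC = 1 − MPS = 0.58
Autonomous saving = 711 − 0.42(3050) = -570, so a = 570
C = 570 + 0.58(6300) = 570 + 3654 = 4224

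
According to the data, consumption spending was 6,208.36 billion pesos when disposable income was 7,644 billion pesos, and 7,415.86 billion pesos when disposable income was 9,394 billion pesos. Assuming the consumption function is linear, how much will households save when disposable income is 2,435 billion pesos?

S = -179.15

MPC = (7415.86 − 6208.36)/(9394 − 7644) = 1207.5/1750 = 0.69
a = 6208.36 − 0.69(7644) = 6208.36 − 5274.36 = 934
C = 934 + 0.69(2435) = 2614.15
S = 2435 − 2614.15 = -179.15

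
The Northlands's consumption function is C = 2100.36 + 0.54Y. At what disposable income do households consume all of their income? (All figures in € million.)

At break-even, C = Y: 2100.36 + 0.54Y = Y
0.46Y = 2100.36, so Y = 2100.36/0.46 = 4566

Y = 4566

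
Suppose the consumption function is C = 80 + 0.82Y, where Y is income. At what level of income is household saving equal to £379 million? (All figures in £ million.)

S = Y − C = -80 + 0.18Y
-80 + 0.18Y = 379, so 0.18Y = 459 and Y = 2550

Y = 2550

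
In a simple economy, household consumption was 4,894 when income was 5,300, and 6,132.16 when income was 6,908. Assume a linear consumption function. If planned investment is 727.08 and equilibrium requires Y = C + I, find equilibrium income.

MPC = (6132.16 − 4894)/(6908 − 5300) = 1238.16/1608 = 0.77
a = 4894 − 0.77(5300) = 813
Equilibrium: Y = 813 + 0.77Y + 727.08
0.23Y = 1540.08, so Y = 1540.08/0.23 = 6696

Y = 6696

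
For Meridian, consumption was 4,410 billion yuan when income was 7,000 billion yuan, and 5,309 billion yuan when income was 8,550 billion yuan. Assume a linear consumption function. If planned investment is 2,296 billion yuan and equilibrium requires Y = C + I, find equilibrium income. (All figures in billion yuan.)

Y = 6300

MPC = (5309 − 4410)/(8550 − 7000) = 899/1550 = 0.58
a = 4410 − 0.58(7000) = 350
Equilibrium: Y = 350 + 0.58Y + 2296
0.42Y = 2646, so Y = 2646/0.42 = 6300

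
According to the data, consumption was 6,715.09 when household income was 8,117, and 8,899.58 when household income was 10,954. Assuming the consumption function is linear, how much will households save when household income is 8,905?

MPC = (8899.58 − 6715.09)/(10954 − 8117) = 2184.49/2837 = 0.77
a = 6715.09 − 0.77(8117) = 6715.09 − 6250.09 = 465
C = 465 + 0.77(8905) = 7321.85
S = 8905 − 7321.85 = 1583.15

S = 1583.15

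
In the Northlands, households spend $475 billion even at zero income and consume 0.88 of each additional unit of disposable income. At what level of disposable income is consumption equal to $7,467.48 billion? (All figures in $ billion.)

Y = 7946

475 + 0.88Y = 7467.48
0.88Y = 6992.48, so Y = 6992.48/0.88 = 7946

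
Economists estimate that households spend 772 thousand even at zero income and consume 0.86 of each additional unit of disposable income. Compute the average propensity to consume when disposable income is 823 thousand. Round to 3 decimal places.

APC = 1.798

C = 772 + 0.86(823) = 1479.78
APC = C/Y = 1479.78/823 = 1.798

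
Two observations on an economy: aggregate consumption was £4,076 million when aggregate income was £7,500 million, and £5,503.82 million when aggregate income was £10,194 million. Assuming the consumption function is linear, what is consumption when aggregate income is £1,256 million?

C = 766.68

MPC = (5503.82 − 4076)/(10194 − 7500) = 1427.82/2694 = 0.53
a = 4076 − 0.53(7500) = 4076 − 3975 = 101
C = 101 + 0.53(1256) = 101 + 665.68 = 766.68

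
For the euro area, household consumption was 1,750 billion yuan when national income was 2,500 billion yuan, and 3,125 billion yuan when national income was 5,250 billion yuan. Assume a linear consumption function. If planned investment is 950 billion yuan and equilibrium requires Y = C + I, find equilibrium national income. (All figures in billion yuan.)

MPC = (3125 − 1750)/(5250 − 2500) = 1375/2750 = 0.5
a = 1750 − 0.5(2500) = 500
Equilibrium: Y = 500 + 0.5Y + 950
0.5Y = 1450, so Y = 1450/0.5 = 2900

Y = 2900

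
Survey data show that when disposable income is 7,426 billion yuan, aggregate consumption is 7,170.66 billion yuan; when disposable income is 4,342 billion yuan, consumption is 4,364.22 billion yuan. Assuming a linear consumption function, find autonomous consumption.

a = 413

MPC = ΔC/ΔY = (7170.66 − 4364.22)/(7426 − 4342) = 2806.44/3084 = 0.91
a = C − MPC·Y = 4364.22 − 0.91(4342) = 4364.22 − 3951.22 = 413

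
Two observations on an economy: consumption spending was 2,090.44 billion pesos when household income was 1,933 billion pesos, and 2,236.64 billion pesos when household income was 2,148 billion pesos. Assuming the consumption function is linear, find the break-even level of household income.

Y = 2425

MPC = (2236.64 − 2090.44)/(2148 − 1933) = 146.2/215 = 0.68
a = 2090.44 − 0.68(1933) = 2090.44 − 1314.44 = 776
Break-even: Y = a/(1−MPC) = 776/0.32 = 2425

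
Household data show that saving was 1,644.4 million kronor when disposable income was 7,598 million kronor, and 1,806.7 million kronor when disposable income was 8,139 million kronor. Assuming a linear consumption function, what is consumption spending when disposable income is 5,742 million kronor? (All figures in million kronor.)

C = 4654.4

MPS = ΔS/ΔY = (1806.7 − 1644.4)/(8139 − 7598) = 162.3/541 = 0.3
MPC = 1 − MPS = 0.7
Autonomous saving = 1644.4 − 0.3(7598) = -635, so a = 635
C = 635 + 0.7(5742) = 635 + 4019.4 = 4654.4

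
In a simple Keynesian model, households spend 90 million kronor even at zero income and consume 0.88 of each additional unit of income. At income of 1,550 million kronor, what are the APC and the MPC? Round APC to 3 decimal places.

MPC = 0.88 (the slope of the consumption function)
C = 90 + 0.88(1550) = 1454, so APC = 1454/1550 = 0.938

APC = 0.938; MPC = 0.88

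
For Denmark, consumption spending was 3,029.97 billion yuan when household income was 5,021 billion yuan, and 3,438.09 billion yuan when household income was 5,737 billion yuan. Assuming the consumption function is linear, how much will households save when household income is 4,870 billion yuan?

S = 1926.1

MPC = (3438.09 − 3029.97)/(5737 − 5021) = 408.12/716 = 0.57
a = 3029.97 − 0.57(5021) = 3029.97 − 2861.97 = 168
C = 168 + 0.57(4870) = 2943.9
S = 4870 − 2943.9 = 1926.1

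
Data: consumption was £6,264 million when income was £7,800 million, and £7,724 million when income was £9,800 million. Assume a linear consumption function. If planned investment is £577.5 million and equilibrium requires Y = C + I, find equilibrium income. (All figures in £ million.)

Y = 4250

MPC = (7724 − 6264)/(9800 − 7800) = 1460/2000 = 0.73
a = 6264 − 0.73(7800) = 570
Equilibrium: Y = 570 + 0.73Y + 577.5
0.27Y = 1147.5, so Y = 1147.5/0.27 = 4250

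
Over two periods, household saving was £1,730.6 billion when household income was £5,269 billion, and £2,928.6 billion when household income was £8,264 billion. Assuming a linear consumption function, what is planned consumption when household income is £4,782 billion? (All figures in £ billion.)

MPS = ΔS/ΔY = (2928.6 − 1730.6)/(8264 − 5269) = 1198/2995 = 0.4
MPC = 1 − MPS = 0.6
Autonomous saving = 1730.6 − 0.4(5269) = -377, so a = 377
C = 377 + 0.6(4782) = 377 + 2869.2 = 3246.2

C = 3246.2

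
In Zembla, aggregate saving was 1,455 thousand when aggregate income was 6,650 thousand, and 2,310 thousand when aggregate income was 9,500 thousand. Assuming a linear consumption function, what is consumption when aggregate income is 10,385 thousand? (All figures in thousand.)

MPS = ΔS/ΔY = (2310 − 1455)/(9500 − 6650) = 855/2850 = 0.3
MPC = 1 − MPS = 0.7
Autonomous saving = 1455 − 0.3(6650) = -540, so a = 540
C = 540 + 0.7(10385) = 540 + 7269.5 = 7809.5

C = 7809.5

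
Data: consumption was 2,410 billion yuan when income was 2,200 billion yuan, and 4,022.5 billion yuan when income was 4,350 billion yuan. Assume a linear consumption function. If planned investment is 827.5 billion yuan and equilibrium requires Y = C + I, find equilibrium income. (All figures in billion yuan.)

MPC = (4022.5 − 2410)/(4350 − 2200) = 1612.5/2150 = 0.75
a = 2410 − 0.75(2200) = 760
Equilibrium: Y = 760 + 0.75Y + 827.5
0.25Y = 1587.5, so Y = 1587.5/0.25 = 6350

Y = 6350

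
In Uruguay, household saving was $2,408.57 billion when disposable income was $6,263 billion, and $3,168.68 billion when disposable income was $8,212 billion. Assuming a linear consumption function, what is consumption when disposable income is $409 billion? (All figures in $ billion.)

C = 283.49

MPS = ΔS/ΔY = (3168.68 − 2408.57)/(8212 − 6263) = 760.11/1949 = 0.39
MPC = 1 − MPS = 0.61
Autonomous saving = 2408.57 − 0.39(6263) = -34, so a = 34
C = 34 + 0.61(409) = 34 + 249.49 = 283.49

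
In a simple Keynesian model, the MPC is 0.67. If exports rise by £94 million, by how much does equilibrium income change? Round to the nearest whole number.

The multiplier is 1/(1 − MPC) = 1/0.33.
ΔY = 94/0.33 = 284.85 ≈ 285

ΔY ≈ 285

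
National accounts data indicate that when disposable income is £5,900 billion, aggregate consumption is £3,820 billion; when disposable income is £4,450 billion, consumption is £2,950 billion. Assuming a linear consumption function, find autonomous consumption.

a = 280

MPC = ΔC/ΔY = (3820 − 2950)/(5900 − 4450) = 870/1450 = 0.6
a = C − MPC·Y = 2950 − 0.6(4450) = 2950 − 2670 = 280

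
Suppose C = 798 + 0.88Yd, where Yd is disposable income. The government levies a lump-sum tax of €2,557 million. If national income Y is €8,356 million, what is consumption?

Yd = Y − T = 8356 − 2557 = 5799
C = 798 + 0.88(5799) = 798 + 5103.12 = 5901.12

C = 5901.12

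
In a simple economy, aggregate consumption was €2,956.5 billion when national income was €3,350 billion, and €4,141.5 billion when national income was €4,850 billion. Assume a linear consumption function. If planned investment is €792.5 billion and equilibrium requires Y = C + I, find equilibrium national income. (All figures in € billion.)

MPC = (4141.5 − 2956.5)/(4850 − 3350) = 1185/1500 = 0.79
a = 2956.5 − 0.79(3350) = 310
Equilibrium: Y = 310 + 0.79Y + 792.5
0.21Y = 1102.5, so Y = 1102.5/0.21 = 5250

Y = 5250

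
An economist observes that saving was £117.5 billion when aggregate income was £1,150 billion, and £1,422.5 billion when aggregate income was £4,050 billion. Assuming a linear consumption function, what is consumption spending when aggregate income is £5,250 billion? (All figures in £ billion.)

MPS = ΔS/ΔY = (1422.5 − 117.5)/(4050 − 1150) = 1305/2900 = 0.45
MPC = 1 − MPS = 0.55
Autonomous saving = 117.5 − 0.45(1150) = -400, so a = 400
C = 400 + 0.55(5250) = 400 + 2887.5 = 3287.5

C = 3287.5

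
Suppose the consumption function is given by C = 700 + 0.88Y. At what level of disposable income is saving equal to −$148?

Y = 4600

S = Y − C = -700 + 0.12Y
-700 + 0.12Y = -148, so 0.12Y = 552 and Y = 4600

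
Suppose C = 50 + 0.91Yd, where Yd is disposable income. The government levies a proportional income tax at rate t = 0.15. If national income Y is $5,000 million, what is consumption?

Yd = (1 − 0.15)(5000) = 0.85(5000) = 4250
C = 50 + 0.91(4250) = 50 + 3867.5 = 3917.5

C = 3917.5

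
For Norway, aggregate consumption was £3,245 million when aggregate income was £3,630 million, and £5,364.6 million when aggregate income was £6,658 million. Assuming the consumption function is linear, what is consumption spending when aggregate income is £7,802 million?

C = 6165.4

MPC = (5364.6 − 3245)/(6658 − 3630) = 2119.6/3028 = 0.7
a = 3245 − 0.7(3630) = 3245 − 2541 = 704
C = 704 + 0.7(7802) = 704 + 5461.4 = 6165.4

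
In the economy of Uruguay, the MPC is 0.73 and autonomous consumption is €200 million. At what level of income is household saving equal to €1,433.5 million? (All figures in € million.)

S = Y − C = -200 + 0.27Y
-200 + 0.27Y = 1433.5, so 0.27Y = 1633.5 and Y = 6050

Y = 6050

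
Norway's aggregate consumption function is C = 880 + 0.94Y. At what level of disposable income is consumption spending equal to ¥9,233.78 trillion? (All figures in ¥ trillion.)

880 + 0.94Y = 9233.78
0.94Y = 8353.78, so Y = 8353.78/0.94 = 8887

Y = 8887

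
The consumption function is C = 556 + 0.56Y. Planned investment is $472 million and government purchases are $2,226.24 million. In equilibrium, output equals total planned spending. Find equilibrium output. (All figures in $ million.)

Y = 7396

Y = C + I + G = 556 + 0.56Y + 472 + 2226.24
Y − 0.56Y = 3254.24
0.44Y = 3254.24, so Y = 3254.24/0.44 = 7396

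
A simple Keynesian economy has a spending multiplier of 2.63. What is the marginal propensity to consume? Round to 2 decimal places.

MPC = 0.62

k = 1/(1 − MPC), so 1 − MPC = 1/k = 1/2.63 = 0.3802
MPC = 1 − 0.3802 = 0.62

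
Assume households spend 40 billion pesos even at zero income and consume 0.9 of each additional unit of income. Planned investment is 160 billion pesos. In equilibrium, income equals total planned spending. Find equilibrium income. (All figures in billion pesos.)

Y = C + I = 40 + 0.9Y + 160
Y − 0.9Y = 200
0.1Y = 200, so Y = 200/0.1 = 2000

Y = 2000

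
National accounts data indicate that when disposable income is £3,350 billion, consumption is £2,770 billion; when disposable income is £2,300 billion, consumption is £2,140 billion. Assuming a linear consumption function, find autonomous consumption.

a = 760

MPC = ΔC/ΔY = (2770 − 2140)/(3350 − 2300) = 630/1050 = 0.6
a = C − MPC·Y = 2140 − 0.6(2300) = 2140 − 1380 = 760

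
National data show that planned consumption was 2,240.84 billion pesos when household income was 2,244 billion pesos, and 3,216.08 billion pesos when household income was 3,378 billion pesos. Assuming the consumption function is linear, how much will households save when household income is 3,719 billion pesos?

MPC = (3216.08 − 2240.84)/(3378 − 2244) = 975.24/1134 = 0.86
a = 2240.84 − 0.86(2244) = 2240.84 − 1929.84 = 311
C = 311 + 0.86(3719) = 3509.34
S = 3719 − 3509.34 = 209.66

S = 209.66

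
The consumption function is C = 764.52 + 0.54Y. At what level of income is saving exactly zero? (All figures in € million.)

At break-even, C = Y: 764.52 + 0.54Y = Y
0.46Y = 764.52, so Y = 764.52/0.46 = 1662

Y = 1662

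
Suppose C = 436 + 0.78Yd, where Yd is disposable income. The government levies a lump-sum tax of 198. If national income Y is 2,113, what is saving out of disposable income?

Yd = Y − T = 2113 − 198 = 1915
C = 436 + 0.78(1915) = 436 + 1493.7 = 1929.7
S = Yd − C = 1915 − 1929.7 = -14.7

S = -14.7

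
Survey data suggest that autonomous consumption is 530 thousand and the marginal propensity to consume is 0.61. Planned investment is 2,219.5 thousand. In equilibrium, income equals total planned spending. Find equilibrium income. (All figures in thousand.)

Y = 7050

Y = C + I = 530 + 0.61Y + 2219.5
Y − 0.61Y = 2749.5
0.39Y = 2749.5, so Y = 2749.5/0.39 = 7050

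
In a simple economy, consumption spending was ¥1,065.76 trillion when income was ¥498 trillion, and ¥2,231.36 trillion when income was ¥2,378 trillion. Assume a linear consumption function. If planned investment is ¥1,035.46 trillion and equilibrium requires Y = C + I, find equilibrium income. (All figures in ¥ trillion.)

Y = 4717

MPC = (2231.36 − 1065.76)/(2378 − 498) = 1165.6/1880 = 0.62
a = 1065.76 − 0.62(498) = 757
Equilibrium: Y = 757 + 0.62Y + 1035.46
0.38Y = 1792.46, so Y = 1792.46/0.38 = 4717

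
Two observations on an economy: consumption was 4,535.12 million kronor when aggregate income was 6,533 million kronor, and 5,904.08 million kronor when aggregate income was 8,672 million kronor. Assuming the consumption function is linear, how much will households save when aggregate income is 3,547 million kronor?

MPC = (5904.08 − 4535.12)/(8672 − 6533) = 1368.96/2139 = 0.64
a = 4535.12 − 0.64(6533) = 4535.12 − 4181.12 = 354
C = 354 + 0.64(3547) = 2624.08
S = 3547 − 2624.08 = 922.92

S = 922.92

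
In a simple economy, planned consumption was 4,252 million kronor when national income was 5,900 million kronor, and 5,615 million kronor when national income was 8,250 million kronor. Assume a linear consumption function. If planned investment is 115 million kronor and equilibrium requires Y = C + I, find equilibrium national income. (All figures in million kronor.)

MPC = (5615 − 4252)/(8250 − 5900) = 1363/2350 = 0.58
a = 4252 − 0.58(5900) = 830
Equilibrium: Y = 830 + 0.58Y + 115
0.42Y = 945, so Y = 945/0.42 = 2250

Y = 2250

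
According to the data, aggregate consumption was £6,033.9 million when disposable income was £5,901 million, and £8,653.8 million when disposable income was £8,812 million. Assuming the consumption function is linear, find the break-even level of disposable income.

MPC = (8653.8 − 6033.9)/(8812 − 5901) = 2619.9/2911 = 0.9
a = 6033.9 − 0.9(5901) = 6033.9 − 5310.9 = 723
Break-even: Y = a/(1−MPC) = 723/0.1 = 7230

Y = 7230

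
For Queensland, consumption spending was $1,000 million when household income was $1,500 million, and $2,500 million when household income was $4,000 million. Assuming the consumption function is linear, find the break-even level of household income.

Y = 250

MPC = (2500 − 1000)/(4000 − 1500) = 1500/2500 = 0.6
a = 1000 − 0.6(1500) = 1000 − 900 = 100
Break-even: Y = a/(1−MPC) = 100/0.4 = 250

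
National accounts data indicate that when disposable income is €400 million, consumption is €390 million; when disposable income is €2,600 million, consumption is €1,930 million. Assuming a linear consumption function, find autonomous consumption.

a = 110

MPC = ΔC/ΔY = (1930 − 390)/(2600 − 400) = 1540/2200 = 0.7
a = C − MPC·Y = 390 − 0.7(400) = 390 − 280 = 110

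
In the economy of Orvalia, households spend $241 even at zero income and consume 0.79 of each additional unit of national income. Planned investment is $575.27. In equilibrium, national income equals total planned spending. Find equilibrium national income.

Y = C + I = 241 + 0.79Y + 575.27
Y − 0.79Y = 816.27
0.21Y = 816.27, so Y = 816.27/0.21 = 3887

Y = 3887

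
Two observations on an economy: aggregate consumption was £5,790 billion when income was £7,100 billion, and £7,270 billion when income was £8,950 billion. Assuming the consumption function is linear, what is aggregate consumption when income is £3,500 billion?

C = 2910

MPC = (7270 − 5790)/(8950 − 7100) = 1480/1850 = 0.8
a = 5790 − 0.8(7100) = 5790 − 5680 = 110
C = 110 + 0.8(3500) = 110 + 2800 = 2910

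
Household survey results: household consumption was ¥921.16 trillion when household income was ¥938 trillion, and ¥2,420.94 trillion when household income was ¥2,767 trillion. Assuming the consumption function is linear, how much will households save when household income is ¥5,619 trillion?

MPC = (2420.94 − 921.16)/(2767 − 938) = 1499.78/1829 = 0.82
a = 921.16 − 0.82(938) = 921.16 − 769.16 = 152
C = 152 + 0.82(5619) = 4759.58
S = 5619 − 4759.58 = 859.42

S = 859.42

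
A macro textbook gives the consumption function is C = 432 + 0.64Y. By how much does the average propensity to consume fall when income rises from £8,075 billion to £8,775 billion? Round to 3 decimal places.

ΔAPC = 0.004

At Y = 8075: C = 432 + 0.64(8075) = 5600, APC = 5600/8075 = 0.6935
At Y = 8775: C = 6048, APC = 6048/8775 = 0.6892
Fall in APC = 0.6935 − 0.6892 = 0.0043 ≈ 0.004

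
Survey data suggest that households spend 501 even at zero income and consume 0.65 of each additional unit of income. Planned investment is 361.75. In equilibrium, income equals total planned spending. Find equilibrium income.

Y = 2465

Y = C + I = 501 + 0.65Y + 361.75
Y − 0.65Y = 862.75
0.35Y = 862.75, so Y = 862.75/0.35 = 2465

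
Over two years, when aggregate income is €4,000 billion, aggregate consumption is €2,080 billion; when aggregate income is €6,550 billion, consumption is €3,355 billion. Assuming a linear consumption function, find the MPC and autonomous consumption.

MPC = ΔC/ΔY = (3355 − 2080)/(6550 − 4000) = 1275/2550 = 0.5
a = C − MPC·Y = 2080 − 0.5(4000) = 2080 − 2000 = 80

MPC = 0.5; a = 80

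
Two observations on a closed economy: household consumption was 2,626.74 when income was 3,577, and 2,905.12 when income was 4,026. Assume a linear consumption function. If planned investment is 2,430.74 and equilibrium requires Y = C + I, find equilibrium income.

MPC = (2905.12 − 2626.74)/(4026 − 3577) = 278.38/449 = 0.62
a = 2626.74 − 0.62(3577) = 409
Equilibrium: Y = 409 + 0.62Y + 2430.74
0.38Y = 2839.74, so Y = 2839.74/0.38 = 7473

Y = 7473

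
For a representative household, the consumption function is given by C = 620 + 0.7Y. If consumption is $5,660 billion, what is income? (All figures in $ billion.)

Y = 7200

620 + 0.7Y = 5660
0.7Y = 5040, so Y = 5040/0.7 = 7200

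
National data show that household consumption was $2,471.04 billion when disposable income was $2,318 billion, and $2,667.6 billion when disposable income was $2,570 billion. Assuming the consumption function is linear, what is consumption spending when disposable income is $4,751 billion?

MPC = (2667.6 − 2471.04)/(2570 − 2318) = 196.56/252 = 0.78
a = 2471.04 − 0.78(2318) = 2471.04 − 1808.04 = 663
C = 663 + 0.78(4751) = 663 + 3705.78 = 4368.78

C = 4368.78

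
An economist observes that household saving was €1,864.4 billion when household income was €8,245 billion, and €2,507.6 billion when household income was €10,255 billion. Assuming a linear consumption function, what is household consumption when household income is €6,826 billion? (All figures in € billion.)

C = 5415.68

MPS = ΔS/ΔY = (2507.6 − 1864.4)/(10255 − 8245) = 643.2/2010 = 0.32
MPC = 1 − MPS = 0.68
Autonomous saving = 1864.4 − 0.32(8245) = -774, so a = 774
C = 774 + 0.68(6826) = 774 + 4641.68 = 5415.68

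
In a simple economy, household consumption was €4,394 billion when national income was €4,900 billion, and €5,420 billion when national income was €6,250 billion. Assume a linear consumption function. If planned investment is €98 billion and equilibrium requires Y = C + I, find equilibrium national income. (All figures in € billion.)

MPC = (5420 − 4394)/(6250 − 4900) = 1026/1350 = 0.76
a = 4394 − 0.76(4900) = 670
Equilibrium: Y = 670 + 0.76Y + 98
0.24Y = 768, so Y = 768/0.24 = 3200

Y = 3200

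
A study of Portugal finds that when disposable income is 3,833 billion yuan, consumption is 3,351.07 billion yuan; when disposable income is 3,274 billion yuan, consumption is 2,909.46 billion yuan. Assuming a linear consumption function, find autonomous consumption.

a = 323

MPC = ΔC/ΔY = (3351.07 − 2909.46)/(3833 − 3274) = 441.61/559 = 0.79
a = C − MPC·Y = 2909.46 − 0.79(3274) = 2909.46 − 2586.46 = 323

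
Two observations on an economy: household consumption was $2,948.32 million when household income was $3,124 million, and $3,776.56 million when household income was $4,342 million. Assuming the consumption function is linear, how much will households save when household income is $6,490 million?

MPC = (3776.56 − 2948.32)/(4342 − 3124) = 828.24/1218 = 0.68
a = 2948.32 − 0.68(3124) = 2948.32 − 2124.32 = 824
C = 824 + 0.68(6490) = 5237.2
S = 6490 − 5237.2 = 1252.8

S = 1252.8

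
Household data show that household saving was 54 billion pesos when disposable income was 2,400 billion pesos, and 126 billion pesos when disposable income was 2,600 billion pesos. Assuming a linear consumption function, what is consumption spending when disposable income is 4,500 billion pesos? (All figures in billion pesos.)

C = 3690

MPS = ΔS/ΔY = (126 − 54)/(2600 − 2400) = 72/200 = 0.36
MPC = 1 − MPS = 0.64
Autonomous saving = 54 − 0.36(2400) = -810, so a = 810
C = 810 + 0.64(4500) = 810 + 2880 = 3690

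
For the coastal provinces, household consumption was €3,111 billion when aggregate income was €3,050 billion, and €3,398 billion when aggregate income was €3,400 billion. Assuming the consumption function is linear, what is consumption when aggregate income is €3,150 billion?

C = 3193

MPC = (3398 − 3111)/(3400 − 3050) = 287/350 = 0.82
a = 3111 − 0.82(3050) = 3111 − 2501 = 610
C = 610 + 0.82(3150) = 610 + 2583 = 3193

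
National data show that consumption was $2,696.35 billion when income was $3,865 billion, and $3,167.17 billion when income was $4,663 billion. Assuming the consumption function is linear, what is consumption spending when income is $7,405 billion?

C = 4784.95

MPC = (3167.17 − 2696.35)/(4663 − 3865) = 470.82/798 = 0.59
a = 2696.35 − 0.59(3865) = 2696.35 − 2280.35 = 416
C = 416 + 0.59(7405) = 416 + 4368.95 = 4784.95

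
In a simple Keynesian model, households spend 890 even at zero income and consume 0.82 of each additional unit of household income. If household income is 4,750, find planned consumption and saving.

C = 890 + 0.82(4750) = 890 + 3895 = 4785
S = Y − C = 4750 − 4785 = -35

C = 4785; S = -35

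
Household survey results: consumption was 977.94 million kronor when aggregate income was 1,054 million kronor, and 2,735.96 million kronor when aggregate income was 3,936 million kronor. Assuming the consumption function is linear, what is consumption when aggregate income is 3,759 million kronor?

C = 2627.99

MPC = (2735.96 − 977.94)/(3936 − 1054) = 1758.02/2882 = 0.61
a = 977.94 − 0.61(1054) = 977.94 − 642.94 = 335
C = 335 + 0.61(3759) = 335 + 2292.99 = 2627.99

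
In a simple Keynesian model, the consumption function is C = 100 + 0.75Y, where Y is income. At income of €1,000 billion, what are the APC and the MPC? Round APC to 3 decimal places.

MPC = 0.75 (the slope of the consumption function)
C = 100 + 0.75(1000) = 850, so APC = 850/1000 = 0.850

APC = 0.850; MPC = 0.75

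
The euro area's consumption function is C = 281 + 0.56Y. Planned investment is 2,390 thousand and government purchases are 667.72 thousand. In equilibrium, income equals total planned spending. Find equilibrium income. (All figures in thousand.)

Y = C + I + G = 281 + 0.56Y + 2390 + 667.72
Y − 0.56Y = 3338.72
0.44Y = 3338.72, so Y = 3338.72/0.44 = 7588

Y = 7588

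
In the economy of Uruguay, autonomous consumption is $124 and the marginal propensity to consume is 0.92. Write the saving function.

S = -124 + 0.08Y

S = Y − C = Y − (124 + 0.92Y) = -124 + (1 − 0.92)Y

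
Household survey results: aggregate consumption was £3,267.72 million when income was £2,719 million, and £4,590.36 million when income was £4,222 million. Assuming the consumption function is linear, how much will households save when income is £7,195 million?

MPC = (4590.36 − 3267.72)/(4222 − 2719) = 1322.64/1503 = 0.88
a = 3267.72 − 0.88(2719) = 3267.72 − 2392.72 = 875
C = 875 + 0.88(7195) = 7206.6
S = 7195 − 7206.6 = -11.6

S = -11.6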